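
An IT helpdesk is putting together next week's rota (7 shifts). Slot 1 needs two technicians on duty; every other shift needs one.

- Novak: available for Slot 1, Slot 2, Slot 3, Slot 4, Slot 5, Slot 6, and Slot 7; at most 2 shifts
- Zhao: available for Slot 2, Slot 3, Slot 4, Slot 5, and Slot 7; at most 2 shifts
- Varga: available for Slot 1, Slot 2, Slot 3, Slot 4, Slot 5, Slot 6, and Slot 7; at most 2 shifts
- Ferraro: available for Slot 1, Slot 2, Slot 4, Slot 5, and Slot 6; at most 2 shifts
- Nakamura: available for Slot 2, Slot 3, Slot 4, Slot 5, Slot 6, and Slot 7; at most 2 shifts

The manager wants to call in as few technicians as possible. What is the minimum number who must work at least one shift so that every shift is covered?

8 slots to fill and no one can take more than 2, so at least ⌈8/2⌉ = 4 technicians are needed.
Novak, Zhao, Varga, and Ferraro alone can cover everything: Slot 1→Novak+Varga, Slot 2→Zhao, Slot 3→Novak, Slot 4→Ferraro, Slot 5→Ferraro, Slot 6→Varga, Slot 7→Zhao.

4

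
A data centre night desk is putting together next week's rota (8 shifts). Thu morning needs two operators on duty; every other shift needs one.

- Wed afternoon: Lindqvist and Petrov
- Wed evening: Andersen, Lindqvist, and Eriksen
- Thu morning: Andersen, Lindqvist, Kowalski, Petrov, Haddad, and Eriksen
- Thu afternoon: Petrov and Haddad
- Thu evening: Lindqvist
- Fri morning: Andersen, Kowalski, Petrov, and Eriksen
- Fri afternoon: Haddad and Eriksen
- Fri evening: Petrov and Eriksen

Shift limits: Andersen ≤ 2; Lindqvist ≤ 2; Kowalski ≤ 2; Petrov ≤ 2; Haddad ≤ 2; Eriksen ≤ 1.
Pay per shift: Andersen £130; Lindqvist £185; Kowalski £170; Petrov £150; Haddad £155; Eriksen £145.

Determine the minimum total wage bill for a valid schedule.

Thu evening can only be covered by Lindqvist, so that assignment is forced.
Picking the cheapest available operator for each shift independently would cost £1310, but that ignores the shift limits.
An optimal schedule: Wed afternoon→Petrov, Wed evening→Andersen, Thu morning→Haddad+Kowalski, Thu afternoon→Petrov, Thu evening→Lindqvist, Fri morning→Andersen, Fri afternoon→Haddad, Fri evening→Eriksen.
Total: 150 + 130 + 155 + 170 + 150 + 185 + 130 + 155 + 145 = £1370.

£1370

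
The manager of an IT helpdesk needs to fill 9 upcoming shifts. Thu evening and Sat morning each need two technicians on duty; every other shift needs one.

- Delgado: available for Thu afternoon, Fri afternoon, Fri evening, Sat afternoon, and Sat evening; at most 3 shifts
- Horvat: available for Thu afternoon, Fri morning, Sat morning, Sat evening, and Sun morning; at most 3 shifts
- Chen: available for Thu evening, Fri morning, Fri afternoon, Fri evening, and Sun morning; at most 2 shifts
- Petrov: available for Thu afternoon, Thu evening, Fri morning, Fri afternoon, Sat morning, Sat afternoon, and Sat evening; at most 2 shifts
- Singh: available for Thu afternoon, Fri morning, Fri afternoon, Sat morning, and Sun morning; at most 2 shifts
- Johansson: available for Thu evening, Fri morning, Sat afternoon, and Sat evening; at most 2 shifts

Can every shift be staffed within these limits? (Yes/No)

One valid schedule: Thu afternoon→Delgado, Thu evening→Chen+Petrov, Fri morning→Singh, Fri afternoon→Chen, Fri evening→Delgado, Sat morning→Horvat+Petrov, Sat afternoon→Delgado, Sat evening→Horvat, Sun morning→Horvat.
Loads: Delgado 3/3, Horvat 3/3, Chen 2/2, Petrov 2/2, Singh 1/2, Johansson 0/2 — all within limits.

Yes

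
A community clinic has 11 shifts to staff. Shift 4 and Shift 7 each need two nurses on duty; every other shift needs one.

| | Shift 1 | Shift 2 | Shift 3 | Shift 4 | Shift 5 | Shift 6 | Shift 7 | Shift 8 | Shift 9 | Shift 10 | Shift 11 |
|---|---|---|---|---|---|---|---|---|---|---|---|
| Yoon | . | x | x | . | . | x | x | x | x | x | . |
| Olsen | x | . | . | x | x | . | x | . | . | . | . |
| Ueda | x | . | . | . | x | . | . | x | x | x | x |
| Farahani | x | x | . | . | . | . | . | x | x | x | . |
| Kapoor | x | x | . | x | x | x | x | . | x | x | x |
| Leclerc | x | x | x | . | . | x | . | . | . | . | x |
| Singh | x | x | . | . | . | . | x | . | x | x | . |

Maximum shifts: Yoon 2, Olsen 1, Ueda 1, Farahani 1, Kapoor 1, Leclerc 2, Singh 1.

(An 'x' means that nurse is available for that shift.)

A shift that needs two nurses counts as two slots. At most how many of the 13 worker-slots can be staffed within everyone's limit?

Total capacity across all nurses is 2+1+1+1+1+2+1 = 9, and 13 slots are needed, so at most 9 can be filled.
An assignment achieving 9: Shift 2→Leclerc, Shift 3→Yoon, Shift 4→Olsen+Kapoor, Shift 5→Ueda, Shift 6→Yoon, Shift 7→Singh, Shift 8→Farahani, Shift 11→Leclerc.
Loads: Yoon 2/2, Olsen 1/1, Ueda 1/1, Farahani 1/1, Kapoor 1/1, Leclerc 2/2, Singh 1/1.

9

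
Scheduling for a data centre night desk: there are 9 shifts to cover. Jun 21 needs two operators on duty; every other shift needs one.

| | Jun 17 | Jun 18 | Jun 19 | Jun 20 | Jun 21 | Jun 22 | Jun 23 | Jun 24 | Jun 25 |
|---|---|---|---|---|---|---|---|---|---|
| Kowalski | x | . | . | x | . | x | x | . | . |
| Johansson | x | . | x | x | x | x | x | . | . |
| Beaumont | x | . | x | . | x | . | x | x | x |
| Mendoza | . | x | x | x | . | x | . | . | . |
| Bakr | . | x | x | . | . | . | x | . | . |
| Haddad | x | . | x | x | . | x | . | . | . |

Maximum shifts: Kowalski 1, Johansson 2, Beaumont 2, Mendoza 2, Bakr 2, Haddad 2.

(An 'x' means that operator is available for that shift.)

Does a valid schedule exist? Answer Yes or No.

Total capacity is 11 and 10 slots are needed, so capacity alone doesn't rule it out.
Shifts {Jun 21, Jun 24, Jun 25} need 4 worker-slots in total, but the operators available for any of those shifts (Johansson and Beaumont) can supply at most 3 among them. So no valid schedule exists.

No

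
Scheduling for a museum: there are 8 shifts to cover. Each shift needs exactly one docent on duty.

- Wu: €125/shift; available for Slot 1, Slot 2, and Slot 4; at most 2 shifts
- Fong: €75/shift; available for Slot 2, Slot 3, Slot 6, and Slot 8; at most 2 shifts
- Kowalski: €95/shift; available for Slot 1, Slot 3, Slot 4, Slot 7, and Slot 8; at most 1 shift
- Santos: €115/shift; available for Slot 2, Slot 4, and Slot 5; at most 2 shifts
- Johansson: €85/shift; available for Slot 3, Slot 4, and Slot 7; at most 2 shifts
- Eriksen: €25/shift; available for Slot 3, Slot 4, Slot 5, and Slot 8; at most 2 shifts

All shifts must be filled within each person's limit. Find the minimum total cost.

€580

Slot 6 can only be covered by Fong, so that assignment is forced.
Picking the cheapest available docent for each shift independently would cost €430, but that ignores the shift limits.
An optimal schedule: Slot 1→Kowalski, Slot 2→Fong, Slot 3→Johansson, Slot 4→Santos, Slot 5→Eriksen, Slot 6→Fong, Slot 7→Johansson, Slot 8→Eriksen.
Total: 95 + 75 + 85 + 115 + 25 + 75 + 85 + 25 = €580.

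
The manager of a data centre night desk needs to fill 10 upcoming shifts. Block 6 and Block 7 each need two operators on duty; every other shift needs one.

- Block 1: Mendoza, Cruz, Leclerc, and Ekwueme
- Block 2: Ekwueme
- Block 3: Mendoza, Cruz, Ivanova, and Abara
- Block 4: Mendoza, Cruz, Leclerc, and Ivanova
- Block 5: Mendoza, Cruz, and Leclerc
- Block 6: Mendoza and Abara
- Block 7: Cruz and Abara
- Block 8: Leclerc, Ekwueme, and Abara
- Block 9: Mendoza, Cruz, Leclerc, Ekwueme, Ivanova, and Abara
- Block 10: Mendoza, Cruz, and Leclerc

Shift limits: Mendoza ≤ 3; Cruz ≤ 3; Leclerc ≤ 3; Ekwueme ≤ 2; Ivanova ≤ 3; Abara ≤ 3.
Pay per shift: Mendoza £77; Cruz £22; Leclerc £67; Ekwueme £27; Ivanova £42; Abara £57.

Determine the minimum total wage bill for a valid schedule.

£494

Block 2 can only be covered by Ekwueme, so that assignment is forced.
Block 6 can only be covered by Mendoza and Abara, so that assignment is forced.
Block 7 can only be covered by Cruz and Abara, so that assignment is forced.
Picking the cheapest available operator for each shift independently would cost £399, but that ignores the shift limits.
An optimal schedule: Block 1→Ekwueme, Block 2→Ekwueme, Block 3→Ivanova, Block 4→Ivanova, Block 5→Cruz, Block 6→Abara+Mendoza, Block 7→Cruz+Abara, Block 8→Abara, Block 9→Ivanova, Block 10→Cruz.
Total: 27 + 27 + 42 + 42 + 22 + 57 + 77 + 22 + 57 + 57 + 42 + 22 = £494.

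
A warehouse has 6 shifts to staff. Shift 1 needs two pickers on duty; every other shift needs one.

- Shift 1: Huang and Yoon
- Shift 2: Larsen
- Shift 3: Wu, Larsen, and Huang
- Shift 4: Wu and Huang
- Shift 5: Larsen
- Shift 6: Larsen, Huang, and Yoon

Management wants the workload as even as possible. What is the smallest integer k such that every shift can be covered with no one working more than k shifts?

2

With 4 pickers and 7 worker-slots to fill, someone must work at least ⌈7/4⌉ = 2 shifts, so k ≥ 2.
k = 2 works: Shift 1→Huang+Yoon, Shift 2→Larsen, Shift 3→Wu, Shift 4→Wu, Shift 5→Larsen, Shift 6→Huang.
Loads: Wu 2, Larsen 2, Huang 2, Yoon 1 — all ≤ 2.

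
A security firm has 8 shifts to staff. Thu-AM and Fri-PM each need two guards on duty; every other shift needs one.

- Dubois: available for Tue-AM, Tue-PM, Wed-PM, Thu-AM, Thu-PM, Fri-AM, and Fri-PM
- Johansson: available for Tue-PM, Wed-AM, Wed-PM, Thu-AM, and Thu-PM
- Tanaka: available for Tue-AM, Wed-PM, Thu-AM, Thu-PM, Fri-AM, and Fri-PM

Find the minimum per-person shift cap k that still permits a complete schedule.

4

With 3 guards and 10 worker-slots to fill, someone must work at least ⌈10/3⌉ = 4 shifts, so k ≥ 4.
k = 4 works: Tue-AM→Dubois, Tue-PM→Dubois, Wed-AM→Johansson, Wed-PM→Johansson, Thu-AM→Johansson+Tanaka, Thu-PM→Johansson, Fri-AM→Dubois, Fri-PM→Dubois+Tanaka.
Loads: Dubois 4, Johansson 4, Tanaka 2 — all ≤ 4.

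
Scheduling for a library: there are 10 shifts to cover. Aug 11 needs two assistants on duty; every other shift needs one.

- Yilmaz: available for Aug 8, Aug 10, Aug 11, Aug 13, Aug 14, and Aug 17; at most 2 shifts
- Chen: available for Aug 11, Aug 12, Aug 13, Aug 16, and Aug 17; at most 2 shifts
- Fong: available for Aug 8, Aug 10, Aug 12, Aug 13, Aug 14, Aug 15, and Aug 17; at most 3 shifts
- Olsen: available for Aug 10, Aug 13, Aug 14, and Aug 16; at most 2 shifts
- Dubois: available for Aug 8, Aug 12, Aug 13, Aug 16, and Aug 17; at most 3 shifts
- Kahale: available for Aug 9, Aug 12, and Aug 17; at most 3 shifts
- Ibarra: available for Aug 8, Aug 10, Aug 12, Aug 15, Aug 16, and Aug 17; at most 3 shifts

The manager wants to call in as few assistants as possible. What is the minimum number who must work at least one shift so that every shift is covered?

11 slots to fill and no one can take more than 3, so at least ⌈11/3⌉ = 4 assistants are needed.
No set of 4 assistants can cover every shift (each such set leaves at least one shift with no one available or exceeds a cap).
Yilmaz, Chen, Fong, Olsen, and Kahale alone can cover everything: Aug 8→Yilmaz, Aug 9→Kahale, Aug 10→Fong, Aug 11→Yilmaz+Chen, Aug 12→Fong, Aug 13→Olsen, Aug 14→Olsen, Aug 15→Fong, Aug 16→Chen, Aug 17→Kahale.

5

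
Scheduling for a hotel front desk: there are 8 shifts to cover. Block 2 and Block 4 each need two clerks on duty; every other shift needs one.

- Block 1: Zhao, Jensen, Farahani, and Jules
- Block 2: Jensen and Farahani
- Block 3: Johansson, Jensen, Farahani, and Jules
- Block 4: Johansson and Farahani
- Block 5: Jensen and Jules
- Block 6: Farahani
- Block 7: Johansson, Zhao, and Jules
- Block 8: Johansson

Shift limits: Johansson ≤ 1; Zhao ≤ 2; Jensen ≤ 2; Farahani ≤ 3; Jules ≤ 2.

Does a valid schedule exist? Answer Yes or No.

No

Total capacity is 10 and 10 slots are needed, so capacity alone doesn't rule it out.
Shifts {Block 4, Block 8} need 3 worker-slots in total, but the clerks available for any of those shifts (Johansson and Farahani) can supply at most 2 among them. So no valid schedule exists.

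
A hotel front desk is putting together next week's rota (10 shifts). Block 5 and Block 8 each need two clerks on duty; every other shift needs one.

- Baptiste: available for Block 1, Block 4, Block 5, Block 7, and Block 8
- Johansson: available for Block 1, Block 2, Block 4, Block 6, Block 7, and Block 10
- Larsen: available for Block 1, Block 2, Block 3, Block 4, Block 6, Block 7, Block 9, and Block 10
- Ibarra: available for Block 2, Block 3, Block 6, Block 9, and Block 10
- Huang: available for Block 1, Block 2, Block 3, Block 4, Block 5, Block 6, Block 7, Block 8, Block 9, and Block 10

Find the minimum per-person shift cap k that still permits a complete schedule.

3

With 5 clerks and 12 worker-slots to fill, someone must work at least ⌈12/5⌉ = 3 shifts, so k ≥ 3.
k = 3 works: Block 1→Baptiste, Block 2→Johansson, Block 3→Larsen, Block 4→Johansson, Block 5→Baptiste+Huang, Block 6→Johansson, Block 7→Larsen, Block 8→Baptiste+Huang, Block 9→Larsen, Block 10→Ibarra.
Loads: Baptiste 3, Johansson 3, Larsen 3, Ibarra 1, Huang 2 — all ≤ 3.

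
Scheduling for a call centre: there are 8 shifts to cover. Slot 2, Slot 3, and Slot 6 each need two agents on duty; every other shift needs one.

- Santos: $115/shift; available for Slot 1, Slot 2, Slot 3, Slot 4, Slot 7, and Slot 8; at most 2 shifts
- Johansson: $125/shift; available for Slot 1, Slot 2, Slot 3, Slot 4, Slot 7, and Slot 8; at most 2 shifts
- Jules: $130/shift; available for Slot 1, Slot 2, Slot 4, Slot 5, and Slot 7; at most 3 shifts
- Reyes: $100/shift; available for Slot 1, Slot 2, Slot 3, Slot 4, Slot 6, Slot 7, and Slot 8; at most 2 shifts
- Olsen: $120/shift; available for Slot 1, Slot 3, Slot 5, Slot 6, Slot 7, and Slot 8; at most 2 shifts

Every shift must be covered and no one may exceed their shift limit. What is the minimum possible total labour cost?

Slot 6 can only be covered by Reyes and Olsen, so that assignment is forced.
Picking the cheapest available agent for each shift independently would cost $1170, but that ignores the shift limits.
An optimal schedule: Slot 1→Johansson, Slot 2→Johansson+Jules, Slot 3→Reyes+Olsen, Slot 4→Santos, Slot 5→Jules, Slot 6→Reyes+Olsen, Slot 7→Jules, Slot 8→Santos.
Total: 125 + 125 + 130 + 100 + 120 + 115 + 130 + 100 + 120 + 130 + 115 = $1310.

$1310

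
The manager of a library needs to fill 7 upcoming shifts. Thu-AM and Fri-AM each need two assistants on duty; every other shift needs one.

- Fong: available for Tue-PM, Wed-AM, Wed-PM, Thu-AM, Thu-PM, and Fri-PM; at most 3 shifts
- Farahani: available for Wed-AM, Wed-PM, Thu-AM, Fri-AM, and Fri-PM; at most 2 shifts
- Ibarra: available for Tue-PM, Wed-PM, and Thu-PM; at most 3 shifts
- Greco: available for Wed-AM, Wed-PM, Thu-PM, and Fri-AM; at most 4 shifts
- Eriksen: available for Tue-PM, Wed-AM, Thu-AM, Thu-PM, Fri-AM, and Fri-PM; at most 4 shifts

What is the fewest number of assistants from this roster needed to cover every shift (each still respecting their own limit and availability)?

9 slots to fill and no one can take more than 4, so at least ⌈9/4⌉ = 3 assistants are needed.
Fong, Farahani, and Greco alone can cover everything: Tue-PM→Fong, Wed-AM→Greco, Wed-PM→Greco, Thu-AM→Fong+Farahani, Thu-PM→Greco, Fri-AM→Farahani+Greco, Fri-PM→Fong.

3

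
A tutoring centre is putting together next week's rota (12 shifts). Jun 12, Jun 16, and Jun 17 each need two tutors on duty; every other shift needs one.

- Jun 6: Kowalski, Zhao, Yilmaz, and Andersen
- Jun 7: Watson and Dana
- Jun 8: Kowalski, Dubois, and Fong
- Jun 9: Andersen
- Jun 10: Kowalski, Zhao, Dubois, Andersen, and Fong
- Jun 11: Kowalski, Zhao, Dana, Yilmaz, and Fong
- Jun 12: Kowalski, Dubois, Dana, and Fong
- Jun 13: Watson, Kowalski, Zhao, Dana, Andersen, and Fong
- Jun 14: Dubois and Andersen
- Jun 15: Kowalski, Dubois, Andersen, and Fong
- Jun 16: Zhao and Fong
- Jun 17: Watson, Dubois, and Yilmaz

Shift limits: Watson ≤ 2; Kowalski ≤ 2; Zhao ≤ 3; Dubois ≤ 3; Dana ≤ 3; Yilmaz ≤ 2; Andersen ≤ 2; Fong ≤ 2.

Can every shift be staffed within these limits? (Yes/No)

Jun 9 can only be covered by Andersen, so that assignment is forced.
Jun 16 can only be covered by Zhao and Fong, so that assignment is forced.
One valid schedule: Jun 6→Kowalski, Jun 7→Watson, Jun 8→Kowalski, Jun 9→Andersen, Jun 10→Zhao, Jun 11→Zhao, Jun 12→Dana+Fong, Jun 13→Dana, Jun 14→Dubois, Jun 15→Dubois, Jun 16→Zhao+Fong, Jun 17→Watson+Dubois.
Loads: Watson 2/2, Kowalski 2/2, Zhao 3/3, Dubois 3/3, Dana 2/3, Yilmaz 0/2, Andersen 1/2, Fong 2/2 — all within limits.

Yes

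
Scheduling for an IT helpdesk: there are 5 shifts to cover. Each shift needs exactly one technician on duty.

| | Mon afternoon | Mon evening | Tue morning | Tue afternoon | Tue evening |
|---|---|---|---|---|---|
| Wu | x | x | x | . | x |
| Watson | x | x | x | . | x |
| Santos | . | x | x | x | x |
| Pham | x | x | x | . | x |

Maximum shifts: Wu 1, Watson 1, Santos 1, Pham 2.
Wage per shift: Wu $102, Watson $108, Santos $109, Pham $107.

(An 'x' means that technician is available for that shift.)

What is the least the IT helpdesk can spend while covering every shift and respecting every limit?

Tue afternoon can only be covered by Santos, so that assignment is forced.
Picking the cheapest available technician for each shift independently would cost $517, but that ignores the shift limits.
An optimal schedule: Mon afternoon→Wu, Mon evening→Watson, Tue morning→Pham, Tue afternoon→Santos, Tue evening→Pham.
Total: 102 + 108 + 107 + 109 + 107 = $533.

$533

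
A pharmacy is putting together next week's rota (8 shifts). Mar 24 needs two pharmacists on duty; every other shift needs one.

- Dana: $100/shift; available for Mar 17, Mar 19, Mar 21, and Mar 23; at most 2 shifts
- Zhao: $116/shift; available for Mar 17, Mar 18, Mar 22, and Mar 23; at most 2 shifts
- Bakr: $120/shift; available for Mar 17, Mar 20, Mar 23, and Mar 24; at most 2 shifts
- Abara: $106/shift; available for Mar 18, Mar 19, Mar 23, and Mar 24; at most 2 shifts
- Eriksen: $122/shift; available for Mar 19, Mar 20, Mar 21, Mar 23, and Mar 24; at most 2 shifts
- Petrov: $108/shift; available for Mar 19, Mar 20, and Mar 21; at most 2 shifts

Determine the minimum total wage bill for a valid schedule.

Mar 22 can only be covered by Zhao, so that assignment is forced.
Picking the cheapest available pharmacist for each shift independently would cost $956, but that ignores the shift limits.
An optimal schedule: Mar 17→Dana, Mar 18→Abara, Mar 19→Petrov, Mar 20→Petrov, Mar 21→Dana, Mar 22→Zhao, Mar 23→Zhao, Mar 24→Abara+Bakr.
Total: 100 + 106 + 108 + 108 + 100 + 116 + 116 + 106 + 120 = $980.

$980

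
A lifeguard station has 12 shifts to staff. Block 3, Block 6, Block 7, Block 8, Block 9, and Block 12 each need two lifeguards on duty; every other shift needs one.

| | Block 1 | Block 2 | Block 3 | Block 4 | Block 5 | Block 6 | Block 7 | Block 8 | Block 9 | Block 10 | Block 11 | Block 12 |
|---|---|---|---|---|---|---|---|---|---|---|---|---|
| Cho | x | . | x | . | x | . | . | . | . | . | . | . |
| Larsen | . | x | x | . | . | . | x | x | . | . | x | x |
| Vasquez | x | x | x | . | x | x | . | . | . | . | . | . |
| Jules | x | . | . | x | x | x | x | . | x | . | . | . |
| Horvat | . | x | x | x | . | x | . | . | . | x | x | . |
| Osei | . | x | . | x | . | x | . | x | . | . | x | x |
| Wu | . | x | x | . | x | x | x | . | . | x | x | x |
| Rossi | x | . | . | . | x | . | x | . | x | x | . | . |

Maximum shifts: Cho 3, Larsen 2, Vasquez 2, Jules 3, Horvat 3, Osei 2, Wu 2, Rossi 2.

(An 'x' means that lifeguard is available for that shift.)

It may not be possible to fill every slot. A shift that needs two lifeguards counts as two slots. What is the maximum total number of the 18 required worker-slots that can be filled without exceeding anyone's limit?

Total capacity across all lifeguards is 3+2+2+3+3+2+2+2 = 19, and 18 slots are needed, so at most 18 can be filled.
An assignment achieving 18: Block 1→Cho, Block 2→Vasquez, Block 3→Cho+Vasquez, Block 4→Jules, Block 5→Cho, Block 6→Horvat+Wu, Block 7→Jules+Wu, Block 8→Larsen+Osei, Block 9→Jules+Rossi, Block 10→Horvat, Block 11→Horvat, Block 12→Larsen+Osei.
Loads: Cho 3/3, Larsen 2/2, Vasquez 2/2, Jules 3/3, Horvat 3/3, Osei 2/2, Wu 2/2, Rossi 1/2.

18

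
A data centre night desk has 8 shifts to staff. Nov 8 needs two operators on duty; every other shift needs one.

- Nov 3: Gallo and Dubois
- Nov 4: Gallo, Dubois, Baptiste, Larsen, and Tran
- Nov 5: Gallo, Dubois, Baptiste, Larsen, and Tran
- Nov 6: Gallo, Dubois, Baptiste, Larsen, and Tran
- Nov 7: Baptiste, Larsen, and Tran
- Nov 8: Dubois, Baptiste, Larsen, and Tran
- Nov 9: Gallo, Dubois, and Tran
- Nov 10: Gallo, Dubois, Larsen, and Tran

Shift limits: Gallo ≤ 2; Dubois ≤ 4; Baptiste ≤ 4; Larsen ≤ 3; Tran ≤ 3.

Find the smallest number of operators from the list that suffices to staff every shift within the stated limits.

3

9 slots to fill and no one can take more than 4, so at least ⌈9/4⌉ = 3 operators are needed.
Gallo, Dubois, and Baptiste alone can cover everything: Nov 3→Gallo, Nov 4→Dubois, Nov 5→Dubois, Nov 6→Baptiste, Nov 7→Baptiste, Nov 8→Dubois+Baptiste, Nov 9→Gallo, Nov 10→Dubois.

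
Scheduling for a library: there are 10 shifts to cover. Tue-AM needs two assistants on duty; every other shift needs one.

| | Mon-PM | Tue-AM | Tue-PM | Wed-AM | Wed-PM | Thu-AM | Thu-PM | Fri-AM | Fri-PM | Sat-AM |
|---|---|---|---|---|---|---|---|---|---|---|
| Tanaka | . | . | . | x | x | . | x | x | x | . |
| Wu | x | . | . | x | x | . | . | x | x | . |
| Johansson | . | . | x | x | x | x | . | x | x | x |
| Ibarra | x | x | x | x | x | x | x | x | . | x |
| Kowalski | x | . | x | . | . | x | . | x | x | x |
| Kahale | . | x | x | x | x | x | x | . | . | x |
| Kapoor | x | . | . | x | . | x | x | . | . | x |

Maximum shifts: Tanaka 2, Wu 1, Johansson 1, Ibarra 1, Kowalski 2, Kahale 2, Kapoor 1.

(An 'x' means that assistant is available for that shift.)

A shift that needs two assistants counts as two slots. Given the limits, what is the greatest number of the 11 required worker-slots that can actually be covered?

Total capacity across all assistants is 2+1+1+1+2+2+1 = 10, and 11 slots are needed, so at most 10 can be filled.
An assignment achieving 10: Mon-PM→Wu, Tue-AM→Ibarra+Kahale, Tue-PM→Johansson, Wed-PM→Kahale, Thu-AM→Kowalski, Thu-PM→Tanaka, Fri-AM→Kowalski, Fri-PM→Tanaka, Sat-AM→Kapoor.
Loads: Tanaka 2/2, Wu 1/1, Johansson 1/1, Ibarra 1/1, Kowalski 2/2, Kahale 2/2, Kapoor 1/1.

10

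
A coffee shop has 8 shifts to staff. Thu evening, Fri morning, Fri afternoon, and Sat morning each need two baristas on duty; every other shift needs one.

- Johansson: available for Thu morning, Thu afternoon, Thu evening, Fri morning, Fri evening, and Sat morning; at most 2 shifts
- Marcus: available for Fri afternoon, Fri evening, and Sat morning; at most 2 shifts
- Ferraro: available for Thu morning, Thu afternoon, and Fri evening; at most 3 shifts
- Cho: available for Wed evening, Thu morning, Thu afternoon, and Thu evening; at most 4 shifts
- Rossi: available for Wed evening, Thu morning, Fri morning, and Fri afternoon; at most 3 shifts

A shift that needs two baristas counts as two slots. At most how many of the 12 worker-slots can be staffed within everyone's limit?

Total capacity across all baristas is 2+2+3+4+3 = 14, and 12 slots are needed, so at most 12 can be filled.
Shifts {Thu evening, Fri morning, Sat morning} need 6 slots but only Johansson, Marcus, Cho, and Rossi are available for them, supplying at most 5 — so at least 1 slot must go unfilled.
An assignment achieving 11: Wed evening→Cho, Thu morning→Ferraro, Thu afternoon→Ferraro, Thu evening→Johansson+Cho, Fri morning→Johansson+Rossi, Fri afternoon→Marcus+Rossi, Fri evening→Ferraro, Sat morning→Marcus.
Loads: Johansson 2/2, Marcus 2/2, Ferraro 3/3, Cho 2/4, Rossi 2/3.

11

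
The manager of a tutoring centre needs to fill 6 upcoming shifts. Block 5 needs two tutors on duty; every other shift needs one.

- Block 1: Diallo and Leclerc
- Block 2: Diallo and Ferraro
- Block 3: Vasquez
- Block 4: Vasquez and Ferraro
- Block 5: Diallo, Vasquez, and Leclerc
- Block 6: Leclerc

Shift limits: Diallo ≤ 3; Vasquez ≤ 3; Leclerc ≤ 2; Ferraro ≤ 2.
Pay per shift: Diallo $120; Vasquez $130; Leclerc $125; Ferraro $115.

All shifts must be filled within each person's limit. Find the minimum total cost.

$850

Block 3 can only be covered by Vasquez, so that assignment is forced.
Block 6 can only be covered by Leclerc, so that assignment is forced.
Picking the cheapest available tutor for each shift independently would cost $850, and that bound is achievable.
An optimal schedule: Block 1→Diallo, Block 2→Ferraro, Block 3→Vasquez, Block 4→Ferraro, Block 5→Diallo+Leclerc, Block 6→Leclerc.
Total: 120 + 115 + 130 + 115 + 120 + 125 + 125 = $850.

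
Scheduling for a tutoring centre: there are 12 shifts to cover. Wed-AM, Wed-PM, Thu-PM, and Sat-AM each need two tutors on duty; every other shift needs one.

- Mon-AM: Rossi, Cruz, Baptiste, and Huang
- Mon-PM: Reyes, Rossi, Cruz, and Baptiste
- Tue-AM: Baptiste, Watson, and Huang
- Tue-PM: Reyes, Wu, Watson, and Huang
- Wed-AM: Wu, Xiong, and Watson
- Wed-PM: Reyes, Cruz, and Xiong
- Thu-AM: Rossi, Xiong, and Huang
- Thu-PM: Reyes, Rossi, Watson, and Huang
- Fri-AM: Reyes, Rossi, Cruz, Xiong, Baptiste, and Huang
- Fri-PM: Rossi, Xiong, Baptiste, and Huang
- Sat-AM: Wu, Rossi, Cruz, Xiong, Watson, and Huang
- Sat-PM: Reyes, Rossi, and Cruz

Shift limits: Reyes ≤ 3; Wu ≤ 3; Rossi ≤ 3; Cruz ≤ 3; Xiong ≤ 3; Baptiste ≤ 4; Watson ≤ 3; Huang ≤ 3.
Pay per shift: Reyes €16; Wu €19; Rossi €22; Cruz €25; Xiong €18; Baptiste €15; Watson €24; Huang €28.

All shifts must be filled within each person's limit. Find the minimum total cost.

€285

Picking the cheapest available tutor for each shift independently would cost €271, but that ignores the shift limits.
An optimal schedule: Mon-AM→Baptiste, Mon-PM→Baptiste, Tue-AM→Baptiste, Tue-PM→Wu, Wed-AM→Xiong+Wu, Wed-PM→Reyes+Xiong, Thu-AM→Xiong, Thu-PM→Reyes+Rossi, Fri-AM→Rossi, Fri-PM→Baptiste, Sat-AM→Wu+Rossi, Sat-PM→Reyes.
Total: 15 + 15 + 15 + 19 + 18 + 19 + 16 + 18 + 18 + 16 + 22 + 22 + 15 + 19 + 22 + 16 = €285.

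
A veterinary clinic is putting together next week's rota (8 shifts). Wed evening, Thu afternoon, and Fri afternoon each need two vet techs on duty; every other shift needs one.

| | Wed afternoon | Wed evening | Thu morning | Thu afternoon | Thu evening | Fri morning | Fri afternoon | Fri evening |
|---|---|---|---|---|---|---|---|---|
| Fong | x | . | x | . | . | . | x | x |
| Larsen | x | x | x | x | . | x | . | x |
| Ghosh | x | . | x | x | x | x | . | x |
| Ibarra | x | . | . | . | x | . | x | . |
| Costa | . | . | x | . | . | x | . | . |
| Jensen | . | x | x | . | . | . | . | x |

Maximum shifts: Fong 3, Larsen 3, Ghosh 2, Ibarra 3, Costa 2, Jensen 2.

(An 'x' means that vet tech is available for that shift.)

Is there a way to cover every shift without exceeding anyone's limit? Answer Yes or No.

Yes

Wed evening can only be covered by Larsen and Jensen, so that assignment is forced.
Thu afternoon can only be covered by Larsen and Ghosh, so that assignment is forced.
Fri afternoon can only be covered by Fong and Ibarra, so that assignment is forced.
One valid schedule: Wed afternoon→Fong, Wed evening→Larsen+Jensen, Thu morning→Costa, Thu afternoon→Larsen+Ghosh, Thu evening→Ghosh, Fri morning→Larsen, Fri afternoon→Fong+Ibarra, Fri evening→Fong.
Loads: Fong 3/3, Larsen 3/3, Ghosh 2/2, Ibarra 1/3, Costa 1/2, Jensen 1/2 — all within limits.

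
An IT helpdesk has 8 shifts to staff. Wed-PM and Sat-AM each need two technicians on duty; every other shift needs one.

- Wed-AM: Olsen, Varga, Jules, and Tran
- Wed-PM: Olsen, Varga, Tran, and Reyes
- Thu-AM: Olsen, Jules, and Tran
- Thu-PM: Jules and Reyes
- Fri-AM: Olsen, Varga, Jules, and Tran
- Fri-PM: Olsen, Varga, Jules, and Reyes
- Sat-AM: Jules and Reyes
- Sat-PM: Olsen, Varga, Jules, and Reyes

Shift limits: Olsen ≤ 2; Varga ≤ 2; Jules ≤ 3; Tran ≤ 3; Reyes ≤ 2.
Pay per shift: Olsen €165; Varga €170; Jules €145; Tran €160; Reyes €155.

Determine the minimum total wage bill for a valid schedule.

€1555

Sat-AM can only be covered by Jules and Reyes, so that assignment is forced.
Picking the cheapest available technician for each shift independently would cost €1485, but that ignores the shift limits.
An optimal schedule: Wed-AM→Tran, Wed-PM→Tran+Olsen, Thu-AM→Jules, Thu-PM→Jules, Fri-AM→Tran, Fri-PM→Reyes, Sat-AM→Jules+Reyes, Sat-PM→Olsen.
Total: 160 + 160 + 165 + 145 + 145 + 160 + 155 + 145 + 155 + 165 = €1555.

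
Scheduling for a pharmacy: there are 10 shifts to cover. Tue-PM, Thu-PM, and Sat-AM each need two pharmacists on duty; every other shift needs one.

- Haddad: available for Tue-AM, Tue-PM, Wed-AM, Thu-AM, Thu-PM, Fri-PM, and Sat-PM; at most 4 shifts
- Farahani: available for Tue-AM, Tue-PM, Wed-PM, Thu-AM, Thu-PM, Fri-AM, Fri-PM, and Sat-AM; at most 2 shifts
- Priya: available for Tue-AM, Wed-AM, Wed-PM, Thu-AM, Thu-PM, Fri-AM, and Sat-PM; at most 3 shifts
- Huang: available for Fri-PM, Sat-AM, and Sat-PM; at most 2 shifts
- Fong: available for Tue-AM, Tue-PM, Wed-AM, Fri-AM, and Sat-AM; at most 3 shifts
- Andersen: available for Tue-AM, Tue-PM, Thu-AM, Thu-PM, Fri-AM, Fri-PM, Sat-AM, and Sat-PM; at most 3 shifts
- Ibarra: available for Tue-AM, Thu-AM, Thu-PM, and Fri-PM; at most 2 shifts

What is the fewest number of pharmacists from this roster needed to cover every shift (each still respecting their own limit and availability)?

13 slots to fill and no one can take more than 4, so at least ⌈13/4⌉ = 4 pharmacists are needed.
Haddad, Priya, Fong, and Andersen alone can cover everything: Tue-AM→Fong, Tue-PM→Haddad+Fong, Wed-AM→Haddad, Wed-PM→Priya, Thu-AM→Haddad, Thu-PM→Priya+Andersen, Fri-AM→Priya, Fri-PM→Haddad, Sat-AM→Fong+Andersen, Sat-PM→Andersen.

4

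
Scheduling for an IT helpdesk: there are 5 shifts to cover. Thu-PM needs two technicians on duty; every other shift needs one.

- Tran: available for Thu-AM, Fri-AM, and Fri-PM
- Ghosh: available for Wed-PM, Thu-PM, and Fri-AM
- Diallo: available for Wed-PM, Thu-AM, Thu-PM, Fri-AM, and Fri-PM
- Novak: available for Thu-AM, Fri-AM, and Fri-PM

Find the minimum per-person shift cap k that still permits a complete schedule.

With 4 technicians and 6 worker-slots to fill, someone must work at least ⌈6/4⌉ = 2 shifts, so k ≥ 2.
k = 2 works: Wed-PM→Ghosh, Thu-AM→Tran, Thu-PM→Ghosh+Diallo, Fri-AM→Diallo, Fri-PM→Tran.
Loads: Tran 2, Ghosh 2, Diallo 2, Novak 0 — all ≤ 2.

2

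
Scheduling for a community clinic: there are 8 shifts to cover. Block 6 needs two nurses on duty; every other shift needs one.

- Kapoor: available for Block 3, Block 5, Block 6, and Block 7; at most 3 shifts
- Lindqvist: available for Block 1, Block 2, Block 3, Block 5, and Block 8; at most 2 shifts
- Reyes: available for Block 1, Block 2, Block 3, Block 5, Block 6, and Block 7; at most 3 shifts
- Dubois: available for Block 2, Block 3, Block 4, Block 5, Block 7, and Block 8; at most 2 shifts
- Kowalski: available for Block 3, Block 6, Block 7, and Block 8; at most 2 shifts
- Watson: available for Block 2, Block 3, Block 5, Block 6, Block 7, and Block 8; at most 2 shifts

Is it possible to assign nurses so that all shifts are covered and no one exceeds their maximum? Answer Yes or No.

Block 4 can only be covered by Dubois, so that assignment is forced.
One valid schedule: Block 1→Lindqvist, Block 2→Lindqvist, Block 3→Kapoor, Block 4→Dubois, Block 5→Kapoor, Block 6→Reyes+Kowalski, Block 7→Kapoor, Block 8→Dubois.
Loads: Kapoor 3/3, Lindqvist 2/2, Reyes 1/3, Dubois 2/2, Kowalski 1/2, Watson 0/2 — all within limits.

Yes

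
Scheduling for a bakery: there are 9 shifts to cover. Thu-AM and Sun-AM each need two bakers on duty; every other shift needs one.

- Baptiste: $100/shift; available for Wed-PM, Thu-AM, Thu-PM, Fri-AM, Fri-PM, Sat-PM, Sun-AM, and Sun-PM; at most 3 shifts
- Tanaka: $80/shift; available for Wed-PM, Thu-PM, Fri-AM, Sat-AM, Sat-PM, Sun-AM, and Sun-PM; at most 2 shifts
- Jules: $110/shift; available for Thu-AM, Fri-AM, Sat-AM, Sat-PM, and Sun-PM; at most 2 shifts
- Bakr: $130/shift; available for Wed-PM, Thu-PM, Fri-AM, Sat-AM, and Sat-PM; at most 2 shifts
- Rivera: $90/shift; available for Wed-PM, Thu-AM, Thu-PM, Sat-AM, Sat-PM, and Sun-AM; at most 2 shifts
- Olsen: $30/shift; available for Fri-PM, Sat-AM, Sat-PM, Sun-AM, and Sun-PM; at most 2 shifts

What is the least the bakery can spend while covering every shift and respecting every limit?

Picking the cheapest available baker for each shift independently would cost $660, but that ignores the shift limits.
An optimal schedule: Wed-PM→Tanaka, Thu-AM→Rivera+Baptiste, Thu-PM→Tanaka, Fri-AM→Baptiste, Fri-PM→Olsen, Sat-AM→Jules, Sat-PM→Jules, Sun-AM→Rivera+Baptiste, Sun-PM→Olsen.
Total: 80 + 90 + 100 + 80 + 100 + 30 + 110 + 110 + 90 + 100 + 30 = $920.

$920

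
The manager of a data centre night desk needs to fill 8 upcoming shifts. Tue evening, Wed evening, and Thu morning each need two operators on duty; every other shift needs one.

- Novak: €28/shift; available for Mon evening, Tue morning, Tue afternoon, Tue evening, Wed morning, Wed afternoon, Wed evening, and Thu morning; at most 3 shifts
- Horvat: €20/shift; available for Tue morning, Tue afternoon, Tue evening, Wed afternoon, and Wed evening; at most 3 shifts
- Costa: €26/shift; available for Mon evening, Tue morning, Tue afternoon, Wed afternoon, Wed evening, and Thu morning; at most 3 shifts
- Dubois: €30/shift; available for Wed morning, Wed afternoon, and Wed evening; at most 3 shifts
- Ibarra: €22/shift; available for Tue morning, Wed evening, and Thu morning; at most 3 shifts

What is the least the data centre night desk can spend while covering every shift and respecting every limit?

Tue evening can only be covered by Novak and Horvat, so that assignment is forced.
Picking the cheapest available operator for each shift independently would cost €252, but that ignores the shift limits.
An optimal schedule: Mon evening→Costa, Tue morning→Ibarra, Tue afternoon→Horvat, Tue evening→Horvat+Novak, Wed morning→Novak, Wed afternoon→Horvat, Wed evening→Ibarra+Costa, Thu morning→Ibarra+Costa.
Total: 26 + 22 + 20 + 20 + 28 + 28 + 20 + 22 + 26 + 22 + 26 = €260.

€260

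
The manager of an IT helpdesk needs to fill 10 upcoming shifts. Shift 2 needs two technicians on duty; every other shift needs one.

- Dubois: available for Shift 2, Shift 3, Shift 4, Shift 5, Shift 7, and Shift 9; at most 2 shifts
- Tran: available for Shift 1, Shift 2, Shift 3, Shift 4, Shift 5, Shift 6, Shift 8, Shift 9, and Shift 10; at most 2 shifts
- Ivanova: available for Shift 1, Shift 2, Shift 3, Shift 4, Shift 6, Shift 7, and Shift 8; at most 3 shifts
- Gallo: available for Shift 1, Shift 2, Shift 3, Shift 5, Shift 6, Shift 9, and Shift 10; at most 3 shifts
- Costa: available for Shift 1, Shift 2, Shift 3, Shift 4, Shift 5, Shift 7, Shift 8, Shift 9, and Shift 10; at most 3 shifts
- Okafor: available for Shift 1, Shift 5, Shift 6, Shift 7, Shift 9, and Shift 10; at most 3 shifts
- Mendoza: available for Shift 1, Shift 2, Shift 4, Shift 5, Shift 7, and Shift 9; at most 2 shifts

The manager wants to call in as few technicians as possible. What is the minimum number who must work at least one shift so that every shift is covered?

4

11 slots to fill and no one can take more than 3, so at least ⌈11/3⌉ = 4 technicians are needed.
Dubois, Ivanova, Gallo, and Costa alone can cover everything: Shift 1→Ivanova, Shift 2→Gallo+Costa, Shift 3→Costa, Shift 4→Dubois, Shift 5→Dubois, Shift 6→Ivanova, Shift 7→Costa, Shift 8→Ivanova, Shift 9→Gallo, Shift 10→Gallo.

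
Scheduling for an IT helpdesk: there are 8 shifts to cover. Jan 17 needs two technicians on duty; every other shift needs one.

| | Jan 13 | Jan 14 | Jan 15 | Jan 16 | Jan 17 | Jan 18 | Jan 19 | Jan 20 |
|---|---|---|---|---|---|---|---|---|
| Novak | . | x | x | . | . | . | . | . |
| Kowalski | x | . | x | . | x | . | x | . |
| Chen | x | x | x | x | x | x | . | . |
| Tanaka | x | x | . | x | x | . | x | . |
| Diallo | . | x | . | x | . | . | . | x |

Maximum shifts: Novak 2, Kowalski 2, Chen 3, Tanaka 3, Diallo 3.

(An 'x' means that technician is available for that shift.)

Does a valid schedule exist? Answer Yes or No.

Jan 18 can only be covered by Chen, so that assignment is forced.
Jan 20 can only be covered by Diallo, so that assignment is forced.
One valid schedule: Jan 13→Kowalski, Jan 14→Novak, Jan 15→Novak, Jan 16→Chen, Jan 17→Chen+Tanaka, Jan 18→Chen, Jan 19→Kowalski, Jan 20→Diallo.
Loads: Novak 2/2, Kowalski 2/2, Chen 3/3, Tanaka 1/3, Diallo 1/3 — all within limits.

Yes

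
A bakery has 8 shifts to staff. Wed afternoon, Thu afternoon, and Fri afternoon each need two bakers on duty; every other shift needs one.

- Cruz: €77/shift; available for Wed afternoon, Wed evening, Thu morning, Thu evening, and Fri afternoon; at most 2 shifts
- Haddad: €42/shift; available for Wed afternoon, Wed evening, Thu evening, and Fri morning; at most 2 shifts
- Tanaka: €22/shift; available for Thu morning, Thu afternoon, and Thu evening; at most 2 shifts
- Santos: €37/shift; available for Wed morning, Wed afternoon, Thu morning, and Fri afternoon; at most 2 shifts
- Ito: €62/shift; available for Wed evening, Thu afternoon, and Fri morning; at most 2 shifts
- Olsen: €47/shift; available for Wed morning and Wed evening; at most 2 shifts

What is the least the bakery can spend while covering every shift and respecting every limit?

Thu afternoon can only be covered by Tanaka and Ito, so that assignment is forced.
Fri afternoon can only be covered by Cruz and Santos, so that assignment is forced.
Picking the cheapest available baker for each shift independently would cost €442, but that ignores the shift limits.
An optimal schedule: Wed morning→Olsen, Wed afternoon→Santos+Haddad, Wed evening→Olsen, Thu morning→Tanaka, Thu afternoon→Tanaka+Ito, Thu evening→Haddad, Fri morning→Ito, Fri afternoon→Santos+Cruz.
Total: 47 + 37 + 42 + 47 + 22 + 22 + 62 + 42 + 62 + 37 + 77 = €497.

€497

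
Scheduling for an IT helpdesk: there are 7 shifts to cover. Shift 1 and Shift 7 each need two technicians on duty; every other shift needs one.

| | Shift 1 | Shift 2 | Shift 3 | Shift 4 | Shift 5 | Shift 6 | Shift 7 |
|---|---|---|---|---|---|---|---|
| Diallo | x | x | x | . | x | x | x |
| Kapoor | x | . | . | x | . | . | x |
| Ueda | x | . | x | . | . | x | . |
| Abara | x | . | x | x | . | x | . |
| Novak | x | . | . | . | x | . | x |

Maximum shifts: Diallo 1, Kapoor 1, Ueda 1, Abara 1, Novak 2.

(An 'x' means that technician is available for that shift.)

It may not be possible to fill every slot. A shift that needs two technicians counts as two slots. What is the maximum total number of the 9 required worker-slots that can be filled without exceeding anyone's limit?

Total capacity across all technicians is 1+1+1+1+2 = 6, and 9 slots are needed, so at most 6 can be filled.
An assignment achieving 6: Shift 2→Diallo, Shift 3→Ueda, Shift 4→Kapoor, Shift 5→Novak, Shift 6→Abara, Shift 7→Novak.
Loads: Diallo 1/1, Kapoor 1/1, Ueda 1/1, Abara 1/1, Novak 2/2.

6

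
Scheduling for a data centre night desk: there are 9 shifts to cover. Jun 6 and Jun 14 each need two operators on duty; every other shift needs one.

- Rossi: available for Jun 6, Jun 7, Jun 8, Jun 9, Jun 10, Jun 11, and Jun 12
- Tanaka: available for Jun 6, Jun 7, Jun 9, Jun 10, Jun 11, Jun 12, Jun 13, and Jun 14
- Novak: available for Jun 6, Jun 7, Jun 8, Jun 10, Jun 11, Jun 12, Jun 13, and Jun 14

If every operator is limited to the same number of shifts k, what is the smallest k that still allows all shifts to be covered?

With 3 operators and 11 worker-slots to fill, someone must work at least ⌈11/3⌉ = 4 shifts, so k ≥ 4.
k = 4 works: Jun 6→Rossi+Tanaka, Jun 7→Rossi, Jun 8→Rossi, Jun 9→Rossi, Jun 10→Tanaka, Jun 11→Novak, Jun 12→Novak, Jun 13→Tanaka, Jun 14→Tanaka+Novak.
Loads: Rossi 4, Tanaka 4, Novak 3 — all ≤ 4.

4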